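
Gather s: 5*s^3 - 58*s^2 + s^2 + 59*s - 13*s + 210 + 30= 5*s^3 - 57*s^2 + 46*s + 240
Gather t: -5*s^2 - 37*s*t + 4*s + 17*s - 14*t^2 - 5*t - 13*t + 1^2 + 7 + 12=-5*s^2 + 21*s - 14*t^2 + t*(-37*s - 18) + 20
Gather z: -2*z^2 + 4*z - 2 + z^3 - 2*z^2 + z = z^3 - 4*z^2 + 5*z - 2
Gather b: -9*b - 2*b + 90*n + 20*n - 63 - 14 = -11*b + 110*n - 77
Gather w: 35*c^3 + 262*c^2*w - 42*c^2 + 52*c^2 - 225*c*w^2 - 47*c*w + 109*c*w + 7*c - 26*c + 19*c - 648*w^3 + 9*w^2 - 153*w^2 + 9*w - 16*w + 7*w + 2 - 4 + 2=35*c^3 + 10*c^2 - 648*w^3 + w^2*(-225*c - 144) + w*(262*c^2 + 62*c)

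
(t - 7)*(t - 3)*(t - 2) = t^3 - 12*t^2 + 41*t - 42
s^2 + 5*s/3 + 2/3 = (s + 2/3)*(s + 1)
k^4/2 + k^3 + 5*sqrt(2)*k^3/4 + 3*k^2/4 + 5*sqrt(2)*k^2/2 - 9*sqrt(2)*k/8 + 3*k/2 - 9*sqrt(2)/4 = (k/2 + 1)*(k - sqrt(2)/2)*(k + 3*sqrt(2)/2)^2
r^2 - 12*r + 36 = (r - 6)^2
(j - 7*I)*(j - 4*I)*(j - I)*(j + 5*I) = j^4 - 7*I*j^3 + 21*j^2 - 167*I*j - 140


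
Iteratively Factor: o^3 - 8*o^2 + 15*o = (o)*(o^2 - 8*o + 15) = o*(o - 5)*(o - 3)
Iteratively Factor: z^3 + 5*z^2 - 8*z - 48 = (z + 4)*(z^2 + z - 12) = (z + 4)^2*(z - 3)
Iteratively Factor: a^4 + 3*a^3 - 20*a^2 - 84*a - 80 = (a + 2)*(a^3 + a^2 - 22*a - 40) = (a + 2)*(a + 4)*(a^2 - 3*a - 10) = (a + 2)^2*(a + 4)*(a - 5)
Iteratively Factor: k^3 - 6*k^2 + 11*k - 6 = (k - 3)*(k^2 - 3*k + 2) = (k - 3)*(k - 2)*(k - 1)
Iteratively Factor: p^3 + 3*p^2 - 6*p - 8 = (p - 2)*(p^2 + 5*p + 4) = (p - 2)*(p + 4)*(p + 1)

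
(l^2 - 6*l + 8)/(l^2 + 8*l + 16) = (l^2 - 6*l + 8)/(l^2 + 8*l + 16)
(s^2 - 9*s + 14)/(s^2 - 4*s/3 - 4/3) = 3*(s - 7)/(3*s + 2)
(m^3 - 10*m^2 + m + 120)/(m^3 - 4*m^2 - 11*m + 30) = (m - 8)/(m - 2)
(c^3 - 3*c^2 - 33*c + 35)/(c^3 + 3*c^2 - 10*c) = (c^2 - 8*c + 7)/(c*(c - 2))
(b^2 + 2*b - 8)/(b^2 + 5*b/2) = 2*(b^2 + 2*b - 8)/(b*(2*b + 5))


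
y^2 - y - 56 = (y - 8)*(y + 7)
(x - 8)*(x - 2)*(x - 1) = x^3 - 11*x^2 + 26*x - 16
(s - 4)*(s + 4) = s^2 - 16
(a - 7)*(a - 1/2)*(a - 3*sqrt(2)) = a^3 - 15*a^2/2 - 3*sqrt(2)*a^2 + 7*a/2 + 45*sqrt(2)*a/2 - 21*sqrt(2)/2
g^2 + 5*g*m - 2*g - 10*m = (g - 2)*(g + 5*m)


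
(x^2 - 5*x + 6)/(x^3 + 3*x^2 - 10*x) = (x - 3)/(x*(x + 5))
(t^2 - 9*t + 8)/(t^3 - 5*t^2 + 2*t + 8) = (t^2 - 9*t + 8)/(t^3 - 5*t^2 + 2*t + 8)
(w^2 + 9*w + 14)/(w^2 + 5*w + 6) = (w + 7)/(w + 3)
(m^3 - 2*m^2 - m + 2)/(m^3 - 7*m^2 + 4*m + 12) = (m - 1)/(m - 6)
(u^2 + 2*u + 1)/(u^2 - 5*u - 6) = (u + 1)/(u - 6)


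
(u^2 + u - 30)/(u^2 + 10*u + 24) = (u - 5)/(u + 4)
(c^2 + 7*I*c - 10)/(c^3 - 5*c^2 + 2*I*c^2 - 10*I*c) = (c + 5*I)/(c*(c - 5))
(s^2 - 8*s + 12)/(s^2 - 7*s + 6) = (s - 2)/(s - 1)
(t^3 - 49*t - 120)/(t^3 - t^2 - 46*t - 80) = (t + 3)/(t + 2)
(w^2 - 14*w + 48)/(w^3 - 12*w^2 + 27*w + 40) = (w - 6)/(w^2 - 4*w - 5)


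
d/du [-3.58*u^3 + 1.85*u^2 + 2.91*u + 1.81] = -10.74*u^2 + 3.7*u + 2.91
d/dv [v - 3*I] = 1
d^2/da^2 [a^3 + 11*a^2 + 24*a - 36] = 6*a + 22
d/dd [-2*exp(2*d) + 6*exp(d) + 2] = (6 - 4*exp(d))*exp(d)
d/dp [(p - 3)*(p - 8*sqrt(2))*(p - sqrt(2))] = 3*p^2 - 18*sqrt(2)*p - 6*p + 16 + 27*sqrt(2)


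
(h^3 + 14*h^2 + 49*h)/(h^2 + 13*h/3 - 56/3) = 3*h*(h + 7)/(3*h - 8)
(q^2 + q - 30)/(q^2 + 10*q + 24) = (q - 5)/(q + 4)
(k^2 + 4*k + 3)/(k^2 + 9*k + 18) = (k + 1)/(k + 6)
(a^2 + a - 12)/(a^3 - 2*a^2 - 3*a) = (a + 4)/(a*(a + 1))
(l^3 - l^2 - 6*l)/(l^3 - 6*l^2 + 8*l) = (l^2 - l - 6)/(l^2 - 6*l + 8)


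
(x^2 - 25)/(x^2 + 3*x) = (x^2 - 25)/(x*(x + 3))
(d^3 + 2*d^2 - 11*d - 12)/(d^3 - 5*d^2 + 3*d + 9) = (d + 4)/(d - 3)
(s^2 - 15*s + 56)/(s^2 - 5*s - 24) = (s - 7)/(s + 3)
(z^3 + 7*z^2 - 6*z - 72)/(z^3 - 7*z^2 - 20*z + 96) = (z + 6)/(z - 8)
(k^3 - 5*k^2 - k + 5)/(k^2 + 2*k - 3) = (k^2 - 4*k - 5)/(k + 3)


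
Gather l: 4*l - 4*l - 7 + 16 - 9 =0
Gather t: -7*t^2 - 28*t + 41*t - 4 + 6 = -7*t^2 + 13*t + 2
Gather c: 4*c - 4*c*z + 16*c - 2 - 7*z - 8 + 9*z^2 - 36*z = c*(20 - 4*z) + 9*z^2 - 43*z - 10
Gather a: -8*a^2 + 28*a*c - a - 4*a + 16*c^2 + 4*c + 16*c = -8*a^2 + a*(28*c - 5) + 16*c^2 + 20*c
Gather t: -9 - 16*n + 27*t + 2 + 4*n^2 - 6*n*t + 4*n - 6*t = 4*n^2 - 12*n + t*(21 - 6*n) - 7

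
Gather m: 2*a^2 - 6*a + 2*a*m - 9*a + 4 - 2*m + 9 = 2*a^2 - 15*a + m*(2*a - 2) + 13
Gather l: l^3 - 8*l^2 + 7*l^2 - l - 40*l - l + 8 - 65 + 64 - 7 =l^3 - l^2 - 42*l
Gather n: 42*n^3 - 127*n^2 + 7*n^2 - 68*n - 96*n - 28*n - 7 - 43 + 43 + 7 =42*n^3 - 120*n^2 - 192*n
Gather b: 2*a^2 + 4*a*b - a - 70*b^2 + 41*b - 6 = 2*a^2 - a - 70*b^2 + b*(4*a + 41) - 6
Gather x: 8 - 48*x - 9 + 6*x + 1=-42*x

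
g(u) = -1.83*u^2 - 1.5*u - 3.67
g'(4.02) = -16.21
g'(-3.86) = 12.63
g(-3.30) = -18.65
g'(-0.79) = 1.39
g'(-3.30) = 10.58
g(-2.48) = -11.21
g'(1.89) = -8.42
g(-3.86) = -25.15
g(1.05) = -7.26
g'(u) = -3.66*u - 1.5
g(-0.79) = -3.63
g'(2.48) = -10.58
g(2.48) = -18.65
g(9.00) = -165.40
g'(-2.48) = 7.58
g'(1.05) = -5.34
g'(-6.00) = 20.46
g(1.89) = -13.04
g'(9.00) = -34.44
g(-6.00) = -60.55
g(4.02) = -39.27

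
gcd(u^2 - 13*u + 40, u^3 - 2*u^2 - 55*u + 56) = u - 8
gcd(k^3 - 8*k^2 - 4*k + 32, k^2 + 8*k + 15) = 1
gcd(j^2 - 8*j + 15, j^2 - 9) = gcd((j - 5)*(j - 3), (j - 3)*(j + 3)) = j - 3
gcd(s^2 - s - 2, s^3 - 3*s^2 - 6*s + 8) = 1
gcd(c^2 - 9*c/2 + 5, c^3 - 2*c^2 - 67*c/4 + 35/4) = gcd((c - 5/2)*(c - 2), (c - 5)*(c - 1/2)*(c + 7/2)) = 1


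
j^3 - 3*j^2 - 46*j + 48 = (j - 8)*(j - 1)*(j + 6)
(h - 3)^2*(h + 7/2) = h^3 - 5*h^2/2 - 12*h + 63/2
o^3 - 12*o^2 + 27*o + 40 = (o - 8)*(o - 5)*(o + 1)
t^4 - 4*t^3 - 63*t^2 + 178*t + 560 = (t - 8)*(t - 5)*(t + 2)*(t + 7)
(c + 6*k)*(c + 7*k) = c^2 + 13*c*k + 42*k^2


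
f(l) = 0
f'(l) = 0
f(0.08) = 0.00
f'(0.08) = 0.00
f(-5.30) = 0.00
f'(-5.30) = 0.00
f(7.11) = 0.00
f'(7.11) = 0.00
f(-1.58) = 0.00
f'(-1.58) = 0.00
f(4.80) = 0.00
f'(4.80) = 0.00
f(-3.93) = 0.00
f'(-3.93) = 0.00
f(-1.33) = 0.00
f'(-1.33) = 0.00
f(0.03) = 0.00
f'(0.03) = 0.00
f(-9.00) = 0.00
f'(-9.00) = 0.00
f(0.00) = 0.00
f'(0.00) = 0.00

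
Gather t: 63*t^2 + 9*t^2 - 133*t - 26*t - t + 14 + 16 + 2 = 72*t^2 - 160*t + 32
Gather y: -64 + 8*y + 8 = 8*y - 56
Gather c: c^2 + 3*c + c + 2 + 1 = c^2 + 4*c + 3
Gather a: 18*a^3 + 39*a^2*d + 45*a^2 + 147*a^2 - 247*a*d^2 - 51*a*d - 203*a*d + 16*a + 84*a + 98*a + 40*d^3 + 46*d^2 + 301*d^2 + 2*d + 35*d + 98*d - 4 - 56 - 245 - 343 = 18*a^3 + a^2*(39*d + 192) + a*(-247*d^2 - 254*d + 198) + 40*d^3 + 347*d^2 + 135*d - 648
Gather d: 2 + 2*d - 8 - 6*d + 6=-4*d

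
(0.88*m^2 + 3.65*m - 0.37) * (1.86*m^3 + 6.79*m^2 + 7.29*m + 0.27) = 1.6368*m^5 + 12.7642*m^4 + 30.5105*m^3 + 24.3338*m^2 - 1.7118*m - 0.0999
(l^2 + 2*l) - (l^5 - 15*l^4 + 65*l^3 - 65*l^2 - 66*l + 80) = -l^5 + 15*l^4 - 65*l^3 + 66*l^2 + 68*l - 80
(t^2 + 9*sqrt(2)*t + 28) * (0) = 0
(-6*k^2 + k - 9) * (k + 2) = -6*k^3 - 11*k^2 - 7*k - 18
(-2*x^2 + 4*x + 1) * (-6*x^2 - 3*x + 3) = 12*x^4 - 18*x^3 - 24*x^2 + 9*x + 3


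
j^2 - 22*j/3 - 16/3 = (j - 8)*(j + 2/3)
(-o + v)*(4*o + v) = -4*o^2 + 3*o*v + v^2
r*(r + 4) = r^2 + 4*r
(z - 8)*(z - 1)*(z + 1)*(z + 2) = z^4 - 6*z^3 - 17*z^2 + 6*z + 16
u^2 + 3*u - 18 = (u - 3)*(u + 6)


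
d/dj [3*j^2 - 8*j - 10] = 6*j - 8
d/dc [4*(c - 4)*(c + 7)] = 8*c + 12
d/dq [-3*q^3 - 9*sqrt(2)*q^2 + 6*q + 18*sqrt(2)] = -9*q^2 - 18*sqrt(2)*q + 6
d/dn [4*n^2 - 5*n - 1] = 8*n - 5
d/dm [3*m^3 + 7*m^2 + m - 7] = 9*m^2 + 14*m + 1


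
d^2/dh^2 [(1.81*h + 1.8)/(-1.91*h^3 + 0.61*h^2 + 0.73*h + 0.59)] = (-39.618366*h^5 - 66.145974*h^4 + 27.160512*h^3 - 13.436508*h^2 - 13.071246*h + 0.936334)/(6.967871*h^9 - 6.676023*h^8 - 5.857206*h^7 - 1.58098*h^6 + 6.363072*h^5 + 3.301998*h^4 + 0.0292339999999995*h^3 - 1.580256*h^2 - 0.762339*h - 0.205379)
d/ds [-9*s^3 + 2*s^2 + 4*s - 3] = -27*s^2 + 4*s + 4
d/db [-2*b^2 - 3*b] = -4*b - 3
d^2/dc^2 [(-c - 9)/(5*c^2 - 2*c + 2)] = 2*(-4*(c + 9)*(5*c - 1)^2 + (15*c + 43)*(5*c^2 - 2*c + 2))/(5*c^2 - 2*c + 2)^3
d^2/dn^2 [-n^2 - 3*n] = -2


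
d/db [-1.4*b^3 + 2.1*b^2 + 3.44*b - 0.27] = -4.2*b^2 + 4.2*b + 3.44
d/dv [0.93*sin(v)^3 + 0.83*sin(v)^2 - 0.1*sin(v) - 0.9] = (2.79*sin(v)^2 + 1.66*sin(v) - 0.1)*cos(v)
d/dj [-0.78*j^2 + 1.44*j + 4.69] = 1.44 - 1.56*j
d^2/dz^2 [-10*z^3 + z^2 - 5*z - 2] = 2 - 60*z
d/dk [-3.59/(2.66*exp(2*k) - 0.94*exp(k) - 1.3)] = (19.0988*exp(k) - 3.3746)*exp(k)/(-2.66*exp(2*k) + 0.94*exp(k) + 1.3)^2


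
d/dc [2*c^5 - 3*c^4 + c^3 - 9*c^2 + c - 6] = 10*c^4 - 12*c^3 + 3*c^2 - 18*c + 1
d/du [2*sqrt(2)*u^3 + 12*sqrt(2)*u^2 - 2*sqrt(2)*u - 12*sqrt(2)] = sqrt(2)*(6*u^2 + 24*u - 2)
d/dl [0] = 0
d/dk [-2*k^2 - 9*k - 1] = -4*k - 9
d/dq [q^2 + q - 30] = 2*q + 1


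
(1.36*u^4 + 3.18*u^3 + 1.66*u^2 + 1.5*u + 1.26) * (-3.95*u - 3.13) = -5.372*u^5 - 16.8178*u^4 - 16.5104*u^3 - 11.1208*u^2 - 9.672*u - 3.9438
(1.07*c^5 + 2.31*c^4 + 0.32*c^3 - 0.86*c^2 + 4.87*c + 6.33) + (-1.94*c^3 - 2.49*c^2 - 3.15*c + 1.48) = 1.07*c^5 + 2.31*c^4 - 1.62*c^3 - 3.35*c^2 + 1.72*c + 7.81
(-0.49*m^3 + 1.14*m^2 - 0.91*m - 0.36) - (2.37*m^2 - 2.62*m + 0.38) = -0.49*m^3 - 1.23*m^2 + 1.71*m - 0.74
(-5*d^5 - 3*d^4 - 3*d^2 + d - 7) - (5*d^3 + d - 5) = -5*d^5 - 3*d^4 - 5*d^3 - 3*d^2 - 2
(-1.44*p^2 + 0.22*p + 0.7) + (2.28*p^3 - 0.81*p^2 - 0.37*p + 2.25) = 2.28*p^3 - 2.25*p^2 - 0.15*p + 2.95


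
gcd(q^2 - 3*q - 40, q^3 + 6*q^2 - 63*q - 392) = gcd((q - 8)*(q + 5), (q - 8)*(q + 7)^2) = q - 8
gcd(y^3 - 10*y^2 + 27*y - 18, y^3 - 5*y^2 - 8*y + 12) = y^2 - 7*y + 6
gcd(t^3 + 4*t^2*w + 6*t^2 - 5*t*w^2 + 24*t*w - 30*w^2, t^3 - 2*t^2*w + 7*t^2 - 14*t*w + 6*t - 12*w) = t + 6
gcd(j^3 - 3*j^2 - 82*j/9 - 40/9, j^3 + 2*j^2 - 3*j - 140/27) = j + 4/3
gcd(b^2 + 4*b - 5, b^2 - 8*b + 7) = b - 1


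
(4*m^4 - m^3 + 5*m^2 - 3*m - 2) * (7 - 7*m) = -28*m^5 + 35*m^4 - 42*m^3 + 56*m^2 - 7*m - 14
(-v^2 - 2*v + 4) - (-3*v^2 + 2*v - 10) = 2*v^2 - 4*v + 14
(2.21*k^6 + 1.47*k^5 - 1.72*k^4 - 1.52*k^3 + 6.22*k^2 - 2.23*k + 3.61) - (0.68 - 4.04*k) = 2.21*k^6 + 1.47*k^5 - 1.72*k^4 - 1.52*k^3 + 6.22*k^2 + 1.81*k + 2.93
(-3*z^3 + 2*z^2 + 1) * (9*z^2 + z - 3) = -27*z^5 + 15*z^4 + 11*z^3 + 3*z^2 + z - 3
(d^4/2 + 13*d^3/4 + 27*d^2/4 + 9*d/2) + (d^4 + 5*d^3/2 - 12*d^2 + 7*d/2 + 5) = 3*d^4/2 + 23*d^3/4 - 21*d^2/4 + 8*d + 5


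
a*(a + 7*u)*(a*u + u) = a^3*u + 7*a^2*u^2 + a^2*u + 7*a*u^2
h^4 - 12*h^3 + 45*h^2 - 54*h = h*(h - 6)*(h - 3)^2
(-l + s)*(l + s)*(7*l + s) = -7*l^3 - l^2*s + 7*l*s^2 + s^3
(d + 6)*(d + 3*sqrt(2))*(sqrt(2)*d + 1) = sqrt(2)*d^3 + 7*d^2 + 6*sqrt(2)*d^2 + 3*sqrt(2)*d + 42*d + 18*sqrt(2)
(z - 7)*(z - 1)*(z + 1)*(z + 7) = z^4 - 50*z^2 + 49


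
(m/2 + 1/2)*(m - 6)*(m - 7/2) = m^3/2 - 17*m^2/4 + 23*m/4 + 21/2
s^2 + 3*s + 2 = (s + 1)*(s + 2)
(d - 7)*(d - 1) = d^2 - 8*d + 7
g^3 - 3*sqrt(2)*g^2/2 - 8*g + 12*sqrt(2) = (g - 2*sqrt(2))*(g - 3*sqrt(2)/2)*(g + 2*sqrt(2))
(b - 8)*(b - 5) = b^2 - 13*b + 40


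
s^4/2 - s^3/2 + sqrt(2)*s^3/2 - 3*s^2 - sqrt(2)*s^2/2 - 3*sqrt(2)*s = s*(s/2 + sqrt(2)/2)*(s - 3)*(s + 2)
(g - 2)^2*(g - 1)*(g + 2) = g^4 - 3*g^3 - 2*g^2 + 12*g - 8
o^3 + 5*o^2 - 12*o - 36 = (o - 3)*(o + 2)*(o + 6)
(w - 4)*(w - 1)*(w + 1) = w^3 - 4*w^2 - w + 4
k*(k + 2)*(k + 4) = k^3 + 6*k^2 + 8*k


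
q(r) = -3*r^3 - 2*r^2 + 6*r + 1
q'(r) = -9*r^2 - 4*r + 6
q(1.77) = -11.28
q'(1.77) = -29.28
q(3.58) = -140.80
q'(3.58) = -123.67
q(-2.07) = 6.62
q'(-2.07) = -24.28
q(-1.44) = -2.83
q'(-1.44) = -6.90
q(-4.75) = 248.89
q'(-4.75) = -178.06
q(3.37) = -116.31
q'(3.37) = -109.69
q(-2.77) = 32.80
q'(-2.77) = -51.98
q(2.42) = -38.71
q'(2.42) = -56.39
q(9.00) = -2294.00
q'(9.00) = -759.00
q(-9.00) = 1972.00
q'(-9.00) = -687.00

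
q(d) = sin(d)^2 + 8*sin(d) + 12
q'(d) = 2*sin(d)*cos(d) + 8*cos(d)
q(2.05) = 19.89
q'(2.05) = -4.51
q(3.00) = 13.15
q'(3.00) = -8.20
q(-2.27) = 6.46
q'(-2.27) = -4.16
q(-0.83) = 6.64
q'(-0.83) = 4.40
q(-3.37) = 13.86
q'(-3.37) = -8.23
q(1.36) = 20.78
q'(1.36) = 2.08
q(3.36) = 10.31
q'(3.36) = -7.39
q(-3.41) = 14.19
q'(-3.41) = -8.22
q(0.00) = 12.00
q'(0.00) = 8.00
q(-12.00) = 16.58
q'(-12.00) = 7.66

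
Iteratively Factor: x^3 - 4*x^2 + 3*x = (x - 3)*(x^2 - x) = x*(x - 3)*(x - 1)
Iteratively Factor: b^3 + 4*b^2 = (b + 4)*(b^2) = b*(b + 4)*(b)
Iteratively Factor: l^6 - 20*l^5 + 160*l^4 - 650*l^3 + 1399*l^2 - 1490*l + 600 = (l - 2)*(l^5 - 18*l^4 + 124*l^3 - 402*l^2 + 595*l - 300) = (l - 2)*(l - 1)*(l^4 - 17*l^3 + 107*l^2 - 295*l + 300) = (l - 4)*(l - 2)*(l - 1)*(l^3 - 13*l^2 + 55*l - 75) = (l - 5)*(l - 4)*(l - 2)*(l - 1)*(l^2 - 8*l + 15) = (l - 5)*(l - 4)*(l - 3)*(l - 2)*(l - 1)*(l - 5)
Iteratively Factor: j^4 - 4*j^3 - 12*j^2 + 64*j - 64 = (j + 4)*(j^3 - 8*j^2 + 20*j - 16) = (j - 2)*(j + 4)*(j^2 - 6*j + 8) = (j - 4)*(j - 2)*(j + 4)*(j - 2)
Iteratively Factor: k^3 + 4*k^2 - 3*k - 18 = (k - 2)*(k^2 + 6*k + 9) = (k - 2)*(k + 3)*(k + 3)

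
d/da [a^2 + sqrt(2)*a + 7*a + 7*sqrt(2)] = 2*a + sqrt(2) + 7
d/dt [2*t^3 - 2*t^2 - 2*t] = 6*t^2 - 4*t - 2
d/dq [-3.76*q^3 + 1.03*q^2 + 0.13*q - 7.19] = -11.28*q^2 + 2.06*q + 0.13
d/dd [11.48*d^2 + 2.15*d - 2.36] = 22.96*d + 2.15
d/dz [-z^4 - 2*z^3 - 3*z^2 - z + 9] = -4*z^3 - 6*z^2 - 6*z - 1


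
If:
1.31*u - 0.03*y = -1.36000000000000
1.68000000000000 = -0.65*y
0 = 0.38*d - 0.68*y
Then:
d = -4.63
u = -1.10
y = -2.58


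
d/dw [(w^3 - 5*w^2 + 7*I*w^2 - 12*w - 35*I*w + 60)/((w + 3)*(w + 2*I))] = (w^4 + w^3*(6 + 4*I) + w^2*(-17 + 64*I) + w*(-204 - 60*I) + 30 - 192*I)/(w^4 + w^3*(6 + 4*I) + w^2*(5 + 24*I) + w*(-24 + 36*I) - 36)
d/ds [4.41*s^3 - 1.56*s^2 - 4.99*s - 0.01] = 13.23*s^2 - 3.12*s - 4.99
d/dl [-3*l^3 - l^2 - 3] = l*(-9*l - 2)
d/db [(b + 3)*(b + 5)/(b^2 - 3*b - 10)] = (-11*b^2 - 50*b - 35)/(b^4 - 6*b^3 - 11*b^2 + 60*b + 100)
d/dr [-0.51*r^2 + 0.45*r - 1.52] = 0.45 - 1.02*r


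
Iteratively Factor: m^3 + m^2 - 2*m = (m - 1)*(m^2 + 2*m) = m*(m - 1)*(m + 2)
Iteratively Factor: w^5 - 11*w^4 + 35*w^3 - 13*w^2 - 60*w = (w - 3)*(w^4 - 8*w^3 + 11*w^2 + 20*w) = (w - 4)*(w - 3)*(w^3 - 4*w^2 - 5*w) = (w - 5)*(w - 4)*(w - 3)*(w^2 + w) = (w - 5)*(w - 4)*(w - 3)*(w + 1)*(w)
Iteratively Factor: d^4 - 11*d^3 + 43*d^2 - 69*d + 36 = (d - 3)*(d^3 - 8*d^2 + 19*d - 12) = (d - 3)*(d - 1)*(d^2 - 7*d + 12) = (d - 3)^2*(d - 1)*(d - 4)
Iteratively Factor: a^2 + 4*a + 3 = (a + 1)*(a + 3)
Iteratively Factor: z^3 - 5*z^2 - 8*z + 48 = (z - 4)*(z^2 - z - 12) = (z - 4)^2*(z + 3)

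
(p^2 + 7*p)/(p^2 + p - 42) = p/(p - 6)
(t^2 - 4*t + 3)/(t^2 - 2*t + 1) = (t - 3)/(t - 1)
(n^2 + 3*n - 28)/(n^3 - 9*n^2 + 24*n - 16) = (n + 7)/(n^2 - 5*n + 4)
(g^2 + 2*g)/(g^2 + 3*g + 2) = g/(g + 1)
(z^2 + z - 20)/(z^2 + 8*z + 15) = (z - 4)/(z + 3)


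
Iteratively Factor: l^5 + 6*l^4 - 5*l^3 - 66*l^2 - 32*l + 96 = (l + 2)*(l^4 + 4*l^3 - 13*l^2 - 40*l + 48) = (l - 1)*(l + 2)*(l^3 + 5*l^2 - 8*l - 48) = (l - 3)*(l - 1)*(l + 2)*(l^2 + 8*l + 16) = (l - 3)*(l - 1)*(l + 2)*(l + 4)*(l + 4)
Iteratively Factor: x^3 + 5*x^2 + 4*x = (x)*(x^2 + 5*x + 4) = x*(x + 1)*(x + 4)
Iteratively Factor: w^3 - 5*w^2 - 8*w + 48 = (w - 4)*(w^2 - w - 12) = (w - 4)^2*(w + 3)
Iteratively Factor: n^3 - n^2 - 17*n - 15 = (n + 1)*(n^2 - 2*n - 15) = (n - 5)*(n + 1)*(n + 3)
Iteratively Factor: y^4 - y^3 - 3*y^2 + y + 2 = (y - 2)*(y^3 + y^2 - y - 1) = (y - 2)*(y + 1)*(y^2 - 1) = (y - 2)*(y + 1)^2*(y - 1)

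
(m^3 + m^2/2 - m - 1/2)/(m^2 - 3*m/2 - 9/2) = (-2*m^3 - m^2 + 2*m + 1)/(-2*m^2 + 3*m + 9)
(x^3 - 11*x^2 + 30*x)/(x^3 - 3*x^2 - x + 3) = x*(x^2 - 11*x + 30)/(x^3 - 3*x^2 - x + 3)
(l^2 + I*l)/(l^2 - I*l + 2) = l/(l - 2*I)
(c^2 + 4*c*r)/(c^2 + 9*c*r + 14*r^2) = c*(c + 4*r)/(c^2 + 9*c*r + 14*r^2)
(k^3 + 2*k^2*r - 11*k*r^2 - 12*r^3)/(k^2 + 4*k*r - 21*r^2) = (k^2 + 5*k*r + 4*r^2)/(k + 7*r)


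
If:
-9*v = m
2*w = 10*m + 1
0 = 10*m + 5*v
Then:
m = 0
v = 0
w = 1/2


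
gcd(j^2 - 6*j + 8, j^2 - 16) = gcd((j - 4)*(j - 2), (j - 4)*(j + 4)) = j - 4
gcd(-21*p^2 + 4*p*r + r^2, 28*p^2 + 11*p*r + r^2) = 7*p + r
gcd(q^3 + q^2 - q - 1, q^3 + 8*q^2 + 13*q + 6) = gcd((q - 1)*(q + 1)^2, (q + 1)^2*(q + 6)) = q^2 + 2*q + 1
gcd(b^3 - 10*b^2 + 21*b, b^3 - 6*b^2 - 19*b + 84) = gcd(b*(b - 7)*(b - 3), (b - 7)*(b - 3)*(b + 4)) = b^2 - 10*b + 21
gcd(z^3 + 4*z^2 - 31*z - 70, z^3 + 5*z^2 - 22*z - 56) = z^2 + 9*z + 14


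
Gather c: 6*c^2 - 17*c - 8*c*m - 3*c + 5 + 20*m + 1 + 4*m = 6*c^2 + c*(-8*m - 20) + 24*m + 6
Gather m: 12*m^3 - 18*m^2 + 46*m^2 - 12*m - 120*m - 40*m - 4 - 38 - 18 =12*m^3 + 28*m^2 - 172*m - 60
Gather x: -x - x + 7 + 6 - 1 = 12 - 2*x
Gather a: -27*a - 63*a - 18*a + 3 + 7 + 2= 12 - 108*a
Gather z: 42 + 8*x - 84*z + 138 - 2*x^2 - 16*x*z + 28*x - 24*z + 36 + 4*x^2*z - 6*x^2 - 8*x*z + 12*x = -8*x^2 + 48*x + z*(4*x^2 - 24*x - 108) + 216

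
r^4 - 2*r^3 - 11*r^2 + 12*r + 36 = (r - 3)^2*(r + 2)^2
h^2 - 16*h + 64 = (h - 8)^2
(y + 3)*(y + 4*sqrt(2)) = y^2 + 3*y + 4*sqrt(2)*y + 12*sqrt(2)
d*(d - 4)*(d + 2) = d^3 - 2*d^2 - 8*d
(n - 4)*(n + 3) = n^2 - n - 12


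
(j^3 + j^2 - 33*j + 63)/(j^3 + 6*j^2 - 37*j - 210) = (j^2 - 6*j + 9)/(j^2 - j - 30)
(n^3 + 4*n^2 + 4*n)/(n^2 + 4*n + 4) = n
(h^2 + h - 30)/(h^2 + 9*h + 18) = (h - 5)/(h + 3)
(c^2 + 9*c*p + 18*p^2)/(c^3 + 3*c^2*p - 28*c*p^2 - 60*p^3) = (-c - 3*p)/(-c^2 + 3*c*p + 10*p^2)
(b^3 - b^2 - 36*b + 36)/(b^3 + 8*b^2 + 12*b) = (b^2 - 7*b + 6)/(b*(b + 2))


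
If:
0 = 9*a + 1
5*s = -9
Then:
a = -1/9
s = -9/5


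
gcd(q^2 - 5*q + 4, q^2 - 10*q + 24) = q - 4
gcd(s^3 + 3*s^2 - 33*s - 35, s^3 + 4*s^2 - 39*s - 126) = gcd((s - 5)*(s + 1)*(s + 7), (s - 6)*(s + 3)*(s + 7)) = s + 7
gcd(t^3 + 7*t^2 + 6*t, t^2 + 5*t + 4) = t + 1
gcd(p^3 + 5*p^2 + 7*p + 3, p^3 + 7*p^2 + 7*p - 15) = p + 3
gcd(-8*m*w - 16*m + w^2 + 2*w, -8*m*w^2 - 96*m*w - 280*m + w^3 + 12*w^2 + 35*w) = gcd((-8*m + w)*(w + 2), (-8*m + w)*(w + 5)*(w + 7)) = -8*m + w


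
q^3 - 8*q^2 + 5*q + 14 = (q - 7)*(q - 2)*(q + 1)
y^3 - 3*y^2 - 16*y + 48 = (y - 4)*(y - 3)*(y + 4)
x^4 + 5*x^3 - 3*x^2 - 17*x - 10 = (x - 2)*(x + 1)^2*(x + 5)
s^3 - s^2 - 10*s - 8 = (s - 4)*(s + 1)*(s + 2)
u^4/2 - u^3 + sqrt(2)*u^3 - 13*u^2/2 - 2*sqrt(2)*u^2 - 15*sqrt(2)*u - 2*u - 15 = (u/2 + sqrt(2)/2)*(u - 5)*(u + 3)*(u + sqrt(2))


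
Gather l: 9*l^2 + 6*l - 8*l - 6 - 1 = 9*l^2 - 2*l - 7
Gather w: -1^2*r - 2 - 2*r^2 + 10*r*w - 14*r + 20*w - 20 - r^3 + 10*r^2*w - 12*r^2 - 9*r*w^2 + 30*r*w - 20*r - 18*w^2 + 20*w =-r^3 - 14*r^2 - 35*r + w^2*(-9*r - 18) + w*(10*r^2 + 40*r + 40) - 22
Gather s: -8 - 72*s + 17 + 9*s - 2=7 - 63*s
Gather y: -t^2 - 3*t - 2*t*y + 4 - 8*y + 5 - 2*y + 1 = -t^2 - 3*t + y*(-2*t - 10) + 10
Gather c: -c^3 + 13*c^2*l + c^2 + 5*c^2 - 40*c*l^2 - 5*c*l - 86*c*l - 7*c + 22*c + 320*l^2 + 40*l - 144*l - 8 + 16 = -c^3 + c^2*(13*l + 6) + c*(-40*l^2 - 91*l + 15) + 320*l^2 - 104*l + 8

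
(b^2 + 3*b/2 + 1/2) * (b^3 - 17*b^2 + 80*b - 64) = b^5 - 31*b^4/2 + 55*b^3 + 95*b^2/2 - 56*b - 32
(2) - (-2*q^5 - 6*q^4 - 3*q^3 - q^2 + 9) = 2*q^5 + 6*q^4 + 3*q^3 + q^2 - 7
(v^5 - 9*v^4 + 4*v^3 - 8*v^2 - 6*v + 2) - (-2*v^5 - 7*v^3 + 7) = 3*v^5 - 9*v^4 + 11*v^3 - 8*v^2 - 6*v - 5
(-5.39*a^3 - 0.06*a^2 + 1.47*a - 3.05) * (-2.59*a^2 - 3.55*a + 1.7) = 13.9601*a^5 + 19.2899*a^4 - 12.7573*a^3 + 2.579*a^2 + 13.3265*a - 5.185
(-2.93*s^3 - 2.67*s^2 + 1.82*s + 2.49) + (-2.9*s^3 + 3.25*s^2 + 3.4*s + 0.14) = -5.83*s^3 + 0.58*s^2 + 5.22*s + 2.63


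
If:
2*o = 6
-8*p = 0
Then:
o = 3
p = 0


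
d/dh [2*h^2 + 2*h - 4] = 4*h + 2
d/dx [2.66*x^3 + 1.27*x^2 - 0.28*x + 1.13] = 7.98*x^2 + 2.54*x - 0.28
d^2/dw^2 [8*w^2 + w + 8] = 16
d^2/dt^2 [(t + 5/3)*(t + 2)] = 2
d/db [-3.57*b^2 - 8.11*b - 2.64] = -7.14*b - 8.11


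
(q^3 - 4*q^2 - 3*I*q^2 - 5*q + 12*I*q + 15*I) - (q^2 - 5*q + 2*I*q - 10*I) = q^3 - 5*q^2 - 3*I*q^2 + 10*I*q + 25*I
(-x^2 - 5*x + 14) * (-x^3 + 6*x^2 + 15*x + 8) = x^5 - x^4 - 59*x^3 + x^2 + 170*x + 112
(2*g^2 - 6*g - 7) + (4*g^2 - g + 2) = 6*g^2 - 7*g - 5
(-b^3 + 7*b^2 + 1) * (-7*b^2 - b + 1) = 7*b^5 - 48*b^4 - 8*b^3 - b + 1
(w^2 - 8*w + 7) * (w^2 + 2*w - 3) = w^4 - 6*w^3 - 12*w^2 + 38*w - 21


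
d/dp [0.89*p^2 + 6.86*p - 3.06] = 1.78*p + 6.86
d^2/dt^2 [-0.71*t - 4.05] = 0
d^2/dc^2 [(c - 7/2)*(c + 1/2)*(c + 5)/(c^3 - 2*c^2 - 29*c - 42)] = (16*c^6 + 147*c^5 + 1896*c^4 + 3265*c^3 - 1659*c^2 + 27552*c + 69223)/(2*(c^9 - 6*c^8 - 75*c^7 + 214*c^6 + 2679*c^5 + 1758*c^4 - 33713*c^3 - 116550*c^2 - 153468*c - 74088))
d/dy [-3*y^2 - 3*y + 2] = -6*y - 3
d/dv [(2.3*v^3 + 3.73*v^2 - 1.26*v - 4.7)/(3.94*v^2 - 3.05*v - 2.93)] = (9.062*v^4 - 14.03*v^3 - 26.6291*v^2 + 15.1782*v - 10.6432)/(15.5236*v^4 - 24.034*v^3 - 13.7859*v^2 + 17.873*v + 8.5849)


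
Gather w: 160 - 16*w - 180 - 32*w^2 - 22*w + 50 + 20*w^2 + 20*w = -12*w^2 - 18*w + 30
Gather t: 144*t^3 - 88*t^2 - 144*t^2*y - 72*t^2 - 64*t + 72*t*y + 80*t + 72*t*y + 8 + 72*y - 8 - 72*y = 144*t^3 + t^2*(-144*y - 160) + t*(144*y + 16)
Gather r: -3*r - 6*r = -9*r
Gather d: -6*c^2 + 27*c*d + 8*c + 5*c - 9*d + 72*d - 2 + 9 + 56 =-6*c^2 + 13*c + d*(27*c + 63) + 63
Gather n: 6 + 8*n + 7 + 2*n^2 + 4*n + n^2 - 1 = 3*n^2 + 12*n + 12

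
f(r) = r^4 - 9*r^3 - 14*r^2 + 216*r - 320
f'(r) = 4*r^3 - 27*r^2 - 28*r + 216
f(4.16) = -12.16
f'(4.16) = -79.77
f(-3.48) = -715.27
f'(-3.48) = -182.12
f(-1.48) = -636.37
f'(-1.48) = 185.33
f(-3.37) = -733.48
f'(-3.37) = -149.37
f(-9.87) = 14327.84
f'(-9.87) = -5983.92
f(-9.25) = 10928.14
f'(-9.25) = -5001.00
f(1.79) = -19.57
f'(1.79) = 102.31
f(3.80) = 13.31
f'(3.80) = -60.79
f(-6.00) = 1120.00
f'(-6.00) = -1452.00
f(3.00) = 40.00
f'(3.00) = -3.00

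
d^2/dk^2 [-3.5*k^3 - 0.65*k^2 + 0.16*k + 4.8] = -21.0*k - 1.3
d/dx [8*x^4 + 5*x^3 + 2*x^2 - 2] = x*(32*x^2 + 15*x + 4)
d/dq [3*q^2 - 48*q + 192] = 6*q - 48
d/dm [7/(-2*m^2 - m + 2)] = 7*(4*m + 1)/(2*m^2 + m - 2)^2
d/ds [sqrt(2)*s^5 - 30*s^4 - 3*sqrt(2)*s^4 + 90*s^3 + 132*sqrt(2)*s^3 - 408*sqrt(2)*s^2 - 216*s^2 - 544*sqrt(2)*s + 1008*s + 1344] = 5*sqrt(2)*s^4 - 120*s^3 - 12*sqrt(2)*s^3 + 270*s^2 + 396*sqrt(2)*s^2 - 816*sqrt(2)*s - 432*s - 544*sqrt(2) + 1008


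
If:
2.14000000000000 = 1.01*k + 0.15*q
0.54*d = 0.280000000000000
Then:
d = 0.52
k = 2.11881188118812 - 0.148514851485149*q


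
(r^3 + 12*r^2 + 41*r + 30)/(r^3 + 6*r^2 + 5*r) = (r + 6)/r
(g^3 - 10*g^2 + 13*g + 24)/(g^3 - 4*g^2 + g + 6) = (g - 8)/(g - 2)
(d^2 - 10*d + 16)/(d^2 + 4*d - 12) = (d - 8)/(d + 6)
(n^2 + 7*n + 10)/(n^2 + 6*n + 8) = (n + 5)/(n + 4)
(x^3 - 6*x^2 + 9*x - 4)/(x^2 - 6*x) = (x^3 - 6*x^2 + 9*x - 4)/(x*(x - 6))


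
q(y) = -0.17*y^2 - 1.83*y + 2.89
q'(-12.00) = 2.25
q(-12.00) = 0.37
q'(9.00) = -4.89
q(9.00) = -27.35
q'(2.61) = -2.72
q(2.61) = -3.04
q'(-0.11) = -1.79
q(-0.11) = 3.09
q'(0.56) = -2.02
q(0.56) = 1.81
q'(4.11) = -3.23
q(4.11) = -7.50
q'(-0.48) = -1.67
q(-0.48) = 3.73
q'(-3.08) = -0.78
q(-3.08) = 6.91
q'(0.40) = -1.97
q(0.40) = 2.13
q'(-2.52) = -0.97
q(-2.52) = 6.42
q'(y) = -0.34*y - 1.83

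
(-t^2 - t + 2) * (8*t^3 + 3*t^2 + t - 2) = -8*t^5 - 11*t^4 + 12*t^3 + 7*t^2 + 4*t - 4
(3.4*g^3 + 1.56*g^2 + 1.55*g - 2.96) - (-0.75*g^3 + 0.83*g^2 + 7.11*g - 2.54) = 4.15*g^3 + 0.73*g^2 - 5.56*g - 0.42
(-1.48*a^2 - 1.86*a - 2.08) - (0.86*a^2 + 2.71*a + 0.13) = -2.34*a^2 - 4.57*a - 2.21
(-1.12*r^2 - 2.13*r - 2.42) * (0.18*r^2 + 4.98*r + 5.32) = -0.2016*r^4 - 5.961*r^3 - 17.0014*r^2 - 23.3832*r - 12.8744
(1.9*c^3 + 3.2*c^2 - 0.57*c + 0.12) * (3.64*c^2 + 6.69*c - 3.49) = 6.916*c^5 + 24.359*c^4 + 12.7022*c^3 - 14.5445*c^2 + 2.7921*c - 0.4188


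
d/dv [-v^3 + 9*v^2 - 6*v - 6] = -3*v^2 + 18*v - 6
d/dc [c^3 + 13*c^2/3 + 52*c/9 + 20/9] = 3*c^2 + 26*c/3 + 52/9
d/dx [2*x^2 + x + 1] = 4*x + 1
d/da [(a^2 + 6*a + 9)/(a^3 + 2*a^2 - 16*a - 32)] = (-a^4 - 12*a^3 - 55*a^2 - 100*a - 48)/(a^6 + 4*a^5 - 28*a^4 - 128*a^3 + 128*a^2 + 1024*a + 1024)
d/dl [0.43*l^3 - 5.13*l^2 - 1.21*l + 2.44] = 1.29*l^2 - 10.26*l - 1.21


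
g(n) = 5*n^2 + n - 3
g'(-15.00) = -149.00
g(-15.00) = 1107.00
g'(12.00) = 121.00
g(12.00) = 729.00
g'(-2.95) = -28.50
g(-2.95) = 37.56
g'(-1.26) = -11.60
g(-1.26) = 3.68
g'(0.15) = 2.50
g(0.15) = -2.74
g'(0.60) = 7.00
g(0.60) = -0.60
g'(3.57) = 36.70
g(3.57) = 64.29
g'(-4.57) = -44.70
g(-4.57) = 96.85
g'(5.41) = 55.10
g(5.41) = 148.75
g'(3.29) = 33.90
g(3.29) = 54.41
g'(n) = 10*n + 1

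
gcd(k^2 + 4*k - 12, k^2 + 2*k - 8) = k - 2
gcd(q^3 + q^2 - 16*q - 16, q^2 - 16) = q^2 - 16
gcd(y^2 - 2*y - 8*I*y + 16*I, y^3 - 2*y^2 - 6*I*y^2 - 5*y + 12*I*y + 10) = y - 2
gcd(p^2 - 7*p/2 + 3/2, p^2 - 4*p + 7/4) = p - 1/2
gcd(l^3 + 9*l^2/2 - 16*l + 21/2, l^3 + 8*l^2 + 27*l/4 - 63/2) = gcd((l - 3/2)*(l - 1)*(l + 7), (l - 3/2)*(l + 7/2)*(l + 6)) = l - 3/2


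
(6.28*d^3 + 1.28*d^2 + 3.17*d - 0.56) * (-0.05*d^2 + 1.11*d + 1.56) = -0.314*d^5 + 6.9068*d^4 + 11.0591*d^3 + 5.5435*d^2 + 4.3236*d - 0.8736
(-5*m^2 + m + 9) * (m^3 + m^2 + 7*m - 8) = -5*m^5 - 4*m^4 - 25*m^3 + 56*m^2 + 55*m - 72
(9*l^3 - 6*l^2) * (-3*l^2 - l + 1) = -27*l^5 + 9*l^4 + 15*l^3 - 6*l^2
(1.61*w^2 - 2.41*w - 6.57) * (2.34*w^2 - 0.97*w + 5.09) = 3.7674*w^4 - 7.2011*w^3 - 4.8412*w^2 - 5.894*w - 33.4413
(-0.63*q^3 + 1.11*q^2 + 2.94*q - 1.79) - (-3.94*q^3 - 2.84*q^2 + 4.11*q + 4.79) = 3.31*q^3 + 3.95*q^2 - 1.17*q - 6.58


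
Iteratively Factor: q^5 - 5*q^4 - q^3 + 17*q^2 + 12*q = (q)*(q^4 - 5*q^3 - q^2 + 17*q + 12) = q*(q + 1)*(q^3 - 6*q^2 + 5*q + 12) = q*(q - 3)*(q + 1)*(q^2 - 3*q - 4) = q*(q - 3)*(q + 1)^2*(q - 4)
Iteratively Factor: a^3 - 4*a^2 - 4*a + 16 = (a + 2)*(a^2 - 6*a + 8) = (a - 2)*(a + 2)*(a - 4)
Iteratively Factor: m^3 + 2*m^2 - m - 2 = (m + 1)*(m^2 + m - 2) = (m + 1)*(m + 2)*(m - 1)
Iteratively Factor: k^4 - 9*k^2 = (k - 3)*(k^3 + 3*k^2) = k*(k - 3)*(k^2 + 3*k) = k^2*(k - 3)*(k + 3)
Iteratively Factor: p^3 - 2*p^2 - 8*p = (p + 2)*(p^2 - 4*p) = p*(p + 2)*(p - 4)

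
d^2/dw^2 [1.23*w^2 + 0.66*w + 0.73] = 2.46000000000000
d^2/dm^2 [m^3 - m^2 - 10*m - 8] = 6*m - 2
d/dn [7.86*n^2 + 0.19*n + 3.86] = 15.72*n + 0.19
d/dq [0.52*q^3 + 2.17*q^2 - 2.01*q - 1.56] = 1.56*q^2 + 4.34*q - 2.01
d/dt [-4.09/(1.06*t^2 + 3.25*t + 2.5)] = (8.6708*t + 13.2925)/(1.06*t^2 + 3.25*t + 2.5)^2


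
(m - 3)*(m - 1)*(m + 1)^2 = m^4 - 2*m^3 - 4*m^2 + 2*m + 3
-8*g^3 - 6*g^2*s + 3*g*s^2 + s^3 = (-2*g + s)*(g + s)*(4*g + s)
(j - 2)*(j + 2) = j^2 - 4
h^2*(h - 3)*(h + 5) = h^4 + 2*h^3 - 15*h^2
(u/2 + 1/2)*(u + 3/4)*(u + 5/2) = u^3/2 + 17*u^2/8 + 41*u/16 + 15/16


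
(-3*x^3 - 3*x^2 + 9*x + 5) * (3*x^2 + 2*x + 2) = -9*x^5 - 15*x^4 + 15*x^3 + 27*x^2 + 28*x + 10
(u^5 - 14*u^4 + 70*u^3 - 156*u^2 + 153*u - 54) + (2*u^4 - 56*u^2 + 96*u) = u^5 - 12*u^4 + 70*u^3 - 212*u^2 + 249*u - 54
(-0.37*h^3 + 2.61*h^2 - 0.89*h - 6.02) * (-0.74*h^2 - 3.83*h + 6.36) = 0.2738*h^5 - 0.5143*h^4 - 11.6909*h^3 + 24.4631*h^2 + 17.3962*h - 38.2872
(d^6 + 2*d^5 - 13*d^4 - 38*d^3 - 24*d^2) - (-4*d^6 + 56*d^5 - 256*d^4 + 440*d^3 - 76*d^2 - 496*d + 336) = 5*d^6 - 54*d^5 + 243*d^4 - 478*d^3 + 52*d^2 + 496*d - 336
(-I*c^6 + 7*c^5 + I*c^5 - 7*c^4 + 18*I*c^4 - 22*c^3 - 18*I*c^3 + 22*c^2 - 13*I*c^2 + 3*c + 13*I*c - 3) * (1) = -I*c^6 + 7*c^5 + I*c^5 - 7*c^4 + 18*I*c^4 - 22*c^3 - 18*I*c^3 + 22*c^2 - 13*I*c^2 + 3*c + 13*I*c - 3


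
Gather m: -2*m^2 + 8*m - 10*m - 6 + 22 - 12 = -2*m^2 - 2*m + 4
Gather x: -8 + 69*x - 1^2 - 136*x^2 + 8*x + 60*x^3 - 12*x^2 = 60*x^3 - 148*x^2 + 77*x - 9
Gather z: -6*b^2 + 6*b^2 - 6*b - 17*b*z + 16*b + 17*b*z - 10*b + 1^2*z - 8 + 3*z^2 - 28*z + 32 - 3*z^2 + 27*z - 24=0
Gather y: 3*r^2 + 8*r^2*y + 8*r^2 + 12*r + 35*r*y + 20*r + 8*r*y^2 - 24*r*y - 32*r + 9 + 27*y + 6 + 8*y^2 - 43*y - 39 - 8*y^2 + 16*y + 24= 11*r^2 + 8*r*y^2 + y*(8*r^2 + 11*r)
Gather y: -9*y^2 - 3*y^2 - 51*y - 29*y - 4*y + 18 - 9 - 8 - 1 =-12*y^2 - 84*y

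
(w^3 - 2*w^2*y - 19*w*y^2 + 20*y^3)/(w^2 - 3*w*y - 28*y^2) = (-w^2 + 6*w*y - 5*y^2)/(-w + 7*y)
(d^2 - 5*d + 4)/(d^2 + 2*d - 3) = (d - 4)/(d + 3)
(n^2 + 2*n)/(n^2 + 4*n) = (n + 2)/(n + 4)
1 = 1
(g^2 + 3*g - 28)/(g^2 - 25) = (g^2 + 3*g - 28)/(g^2 - 25)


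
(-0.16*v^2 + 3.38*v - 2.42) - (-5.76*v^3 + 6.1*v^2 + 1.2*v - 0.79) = 5.76*v^3 - 6.26*v^2 + 2.18*v - 1.63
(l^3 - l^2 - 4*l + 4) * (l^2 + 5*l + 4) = l^5 + 4*l^4 - 5*l^3 - 20*l^2 + 4*l + 16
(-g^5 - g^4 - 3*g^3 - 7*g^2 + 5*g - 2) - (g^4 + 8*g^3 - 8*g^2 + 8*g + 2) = -g^5 - 2*g^4 - 11*g^3 + g^2 - 3*g - 4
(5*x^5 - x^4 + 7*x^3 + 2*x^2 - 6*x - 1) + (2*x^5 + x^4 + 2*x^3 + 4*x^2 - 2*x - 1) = 7*x^5 + 9*x^3 + 6*x^2 - 8*x - 2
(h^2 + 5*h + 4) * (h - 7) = h^3 - 2*h^2 - 31*h - 28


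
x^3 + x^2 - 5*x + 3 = (x - 1)^2*(x + 3)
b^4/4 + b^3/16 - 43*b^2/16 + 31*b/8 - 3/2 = (b/4 + 1)*(b - 2)*(b - 1)*(b - 3/4)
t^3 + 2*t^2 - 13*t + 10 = (t - 2)*(t - 1)*(t + 5)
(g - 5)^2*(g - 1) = g^3 - 11*g^2 + 35*g - 25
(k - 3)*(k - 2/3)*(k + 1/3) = k^3 - 10*k^2/3 + 7*k/9 + 2/3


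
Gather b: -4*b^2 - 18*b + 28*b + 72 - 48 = -4*b^2 + 10*b + 24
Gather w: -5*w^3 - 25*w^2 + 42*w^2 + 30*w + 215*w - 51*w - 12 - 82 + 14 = -5*w^3 + 17*w^2 + 194*w - 80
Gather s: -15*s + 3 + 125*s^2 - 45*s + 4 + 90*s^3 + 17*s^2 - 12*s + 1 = 90*s^3 + 142*s^2 - 72*s + 8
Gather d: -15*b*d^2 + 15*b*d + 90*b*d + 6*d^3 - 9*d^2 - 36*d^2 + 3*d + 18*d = 6*d^3 + d^2*(-15*b - 45) + d*(105*b + 21)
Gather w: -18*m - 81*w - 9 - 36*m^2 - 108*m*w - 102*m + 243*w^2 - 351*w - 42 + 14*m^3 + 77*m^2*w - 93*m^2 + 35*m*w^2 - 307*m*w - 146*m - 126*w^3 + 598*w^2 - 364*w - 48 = 14*m^3 - 129*m^2 - 266*m - 126*w^3 + w^2*(35*m + 841) + w*(77*m^2 - 415*m - 796) - 99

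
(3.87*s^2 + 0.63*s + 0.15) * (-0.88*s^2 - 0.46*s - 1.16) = -3.4056*s^4 - 2.3346*s^3 - 4.911*s^2 - 0.7998*s - 0.174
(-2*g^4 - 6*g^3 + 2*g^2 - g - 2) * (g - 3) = -2*g^5 + 20*g^3 - 7*g^2 + g + 6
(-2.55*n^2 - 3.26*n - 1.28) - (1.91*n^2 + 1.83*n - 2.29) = -4.46*n^2 - 5.09*n + 1.01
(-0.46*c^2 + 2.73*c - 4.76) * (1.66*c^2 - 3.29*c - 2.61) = -0.7636*c^4 + 6.0452*c^3 - 15.6827*c^2 + 8.5351*c + 12.4236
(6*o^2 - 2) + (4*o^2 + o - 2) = 10*o^2 + o - 4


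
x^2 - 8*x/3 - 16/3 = (x - 4)*(x + 4/3)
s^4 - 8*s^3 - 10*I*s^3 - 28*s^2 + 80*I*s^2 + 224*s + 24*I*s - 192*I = (s - 8)*(s - 6*I)*(s - 2*I)^2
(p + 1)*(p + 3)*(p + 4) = p^3 + 8*p^2 + 19*p + 12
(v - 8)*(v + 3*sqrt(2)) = v^2 - 8*v + 3*sqrt(2)*v - 24*sqrt(2)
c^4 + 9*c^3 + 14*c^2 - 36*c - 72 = (c - 2)*(c + 2)*(c + 3)*(c + 6)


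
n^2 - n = n*(n - 1)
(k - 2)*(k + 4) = k^2 + 2*k - 8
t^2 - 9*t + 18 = (t - 6)*(t - 3)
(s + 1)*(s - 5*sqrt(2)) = s^2 - 5*sqrt(2)*s + s - 5*sqrt(2)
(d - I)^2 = d^2 - 2*I*d - 1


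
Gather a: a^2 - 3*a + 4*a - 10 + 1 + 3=a^2 + a - 6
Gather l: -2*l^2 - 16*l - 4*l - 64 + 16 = -2*l^2 - 20*l - 48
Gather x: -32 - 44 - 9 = -85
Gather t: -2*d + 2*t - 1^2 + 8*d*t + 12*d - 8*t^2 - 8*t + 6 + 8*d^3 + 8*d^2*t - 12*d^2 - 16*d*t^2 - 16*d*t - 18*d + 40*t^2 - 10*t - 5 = 8*d^3 - 12*d^2 - 8*d + t^2*(32 - 16*d) + t*(8*d^2 - 8*d - 16)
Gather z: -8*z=-8*z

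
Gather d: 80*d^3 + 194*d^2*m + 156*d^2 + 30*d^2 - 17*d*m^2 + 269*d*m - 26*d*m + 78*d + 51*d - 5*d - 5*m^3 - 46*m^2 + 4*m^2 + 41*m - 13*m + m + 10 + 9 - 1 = 80*d^3 + d^2*(194*m + 186) + d*(-17*m^2 + 243*m + 124) - 5*m^3 - 42*m^2 + 29*m + 18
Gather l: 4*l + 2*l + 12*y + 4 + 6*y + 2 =6*l + 18*y + 6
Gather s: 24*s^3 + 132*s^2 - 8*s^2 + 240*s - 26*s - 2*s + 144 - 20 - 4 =24*s^3 + 124*s^2 + 212*s + 120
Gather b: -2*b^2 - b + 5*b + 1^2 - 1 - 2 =-2*b^2 + 4*b - 2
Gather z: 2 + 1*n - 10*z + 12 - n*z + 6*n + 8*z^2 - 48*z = 7*n + 8*z^2 + z*(-n - 58) + 14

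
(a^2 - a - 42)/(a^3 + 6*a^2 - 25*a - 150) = (a - 7)/(a^2 - 25)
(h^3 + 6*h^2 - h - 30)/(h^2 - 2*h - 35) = (h^2 + h - 6)/(h - 7)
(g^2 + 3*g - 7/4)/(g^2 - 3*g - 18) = (-g^2 - 3*g + 7/4)/(-g^2 + 3*g + 18)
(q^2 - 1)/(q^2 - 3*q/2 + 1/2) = 2*(q + 1)/(2*q - 1)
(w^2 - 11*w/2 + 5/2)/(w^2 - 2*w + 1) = (2*w^2 - 11*w + 5)/(2*(w^2 - 2*w + 1))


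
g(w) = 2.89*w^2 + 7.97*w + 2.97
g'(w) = 5.78*w + 7.97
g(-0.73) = -1.31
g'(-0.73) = 3.75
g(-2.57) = 1.58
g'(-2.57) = -6.88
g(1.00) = 13.83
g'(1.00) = 13.75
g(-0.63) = -0.90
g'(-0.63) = 4.33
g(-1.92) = -1.68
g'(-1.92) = -3.13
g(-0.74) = -1.35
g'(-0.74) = 3.69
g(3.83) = 75.89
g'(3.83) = 30.11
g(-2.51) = 1.17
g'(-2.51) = -6.54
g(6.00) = 154.83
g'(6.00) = 42.65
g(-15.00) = 533.67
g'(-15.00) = -78.73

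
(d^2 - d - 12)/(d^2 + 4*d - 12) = (d^2 - d - 12)/(d^2 + 4*d - 12)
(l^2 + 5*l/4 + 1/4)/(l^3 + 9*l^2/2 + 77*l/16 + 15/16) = 4*(l + 1)/(4*l^2 + 17*l + 15)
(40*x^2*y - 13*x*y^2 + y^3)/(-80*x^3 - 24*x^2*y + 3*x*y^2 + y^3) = y*(-8*x + y)/(16*x^2 + 8*x*y + y^2)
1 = 1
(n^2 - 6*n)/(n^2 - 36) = n/(n + 6)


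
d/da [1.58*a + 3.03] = 1.58000000000000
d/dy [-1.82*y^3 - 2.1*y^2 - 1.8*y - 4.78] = -5.46*y^2 - 4.2*y - 1.8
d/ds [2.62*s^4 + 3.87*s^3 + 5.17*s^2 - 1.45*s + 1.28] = 10.48*s^3 + 11.61*s^2 + 10.34*s - 1.45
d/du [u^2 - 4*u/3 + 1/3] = 2*u - 4/3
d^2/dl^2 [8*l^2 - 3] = 16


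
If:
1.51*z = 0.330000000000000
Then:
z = 0.22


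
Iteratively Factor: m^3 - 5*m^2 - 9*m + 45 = (m - 5)*(m^2 - 9) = (m - 5)*(m - 3)*(m + 3)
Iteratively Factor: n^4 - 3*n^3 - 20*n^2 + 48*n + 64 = (n - 4)*(n^3 + n^2 - 16*n - 16) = (n - 4)*(n + 4)*(n^2 - 3*n - 4) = (n - 4)^2*(n + 4)*(n + 1)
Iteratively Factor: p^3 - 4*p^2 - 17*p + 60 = (p + 4)*(p^2 - 8*p + 15) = (p - 5)*(p + 4)*(p - 3)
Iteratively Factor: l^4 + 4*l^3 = (l)*(l^3 + 4*l^2) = l^2*(l^2 + 4*l) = l^2*(l + 4)*(l)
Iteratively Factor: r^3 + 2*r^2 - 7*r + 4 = (r + 4)*(r^2 - 2*r + 1) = (r - 1)*(r + 4)*(r - 1)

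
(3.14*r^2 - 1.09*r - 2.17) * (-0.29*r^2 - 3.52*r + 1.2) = -0.9106*r^4 - 10.7367*r^3 + 8.2341*r^2 + 6.3304*r - 2.604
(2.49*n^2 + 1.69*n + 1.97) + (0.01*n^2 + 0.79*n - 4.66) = 2.5*n^2 + 2.48*n - 2.69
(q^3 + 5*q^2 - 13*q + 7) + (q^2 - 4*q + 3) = q^3 + 6*q^2 - 17*q + 10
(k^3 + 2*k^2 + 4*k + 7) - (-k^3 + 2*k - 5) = 2*k^3 + 2*k^2 + 2*k + 12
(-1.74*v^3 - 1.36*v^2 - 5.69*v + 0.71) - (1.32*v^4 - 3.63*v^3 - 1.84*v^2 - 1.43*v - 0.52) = -1.32*v^4 + 1.89*v^3 + 0.48*v^2 - 4.26*v + 1.23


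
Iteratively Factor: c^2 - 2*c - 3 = (c - 3)*(c + 1)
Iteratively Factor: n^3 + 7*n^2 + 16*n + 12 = (n + 2)*(n^2 + 5*n + 6) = (n + 2)^2*(n + 3)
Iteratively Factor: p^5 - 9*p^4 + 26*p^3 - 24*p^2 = (p - 2)*(p^4 - 7*p^3 + 12*p^2) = p*(p - 2)*(p^3 - 7*p^2 + 12*p) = p^2*(p - 2)*(p^2 - 7*p + 12) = p^2*(p - 4)*(p - 2)*(p - 3)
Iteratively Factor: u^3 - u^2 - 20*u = (u - 5)*(u^2 + 4*u) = (u - 5)*(u + 4)*(u)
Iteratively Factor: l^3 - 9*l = (l)*(l^2 - 9) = l*(l - 3)*(l + 3)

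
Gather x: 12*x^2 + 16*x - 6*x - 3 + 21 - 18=12*x^2 + 10*x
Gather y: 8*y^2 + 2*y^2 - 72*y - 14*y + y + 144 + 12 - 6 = 10*y^2 - 85*y + 150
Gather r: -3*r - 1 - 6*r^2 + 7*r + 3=-6*r^2 + 4*r + 2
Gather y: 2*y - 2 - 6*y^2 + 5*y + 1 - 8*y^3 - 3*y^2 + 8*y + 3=-8*y^3 - 9*y^2 + 15*y + 2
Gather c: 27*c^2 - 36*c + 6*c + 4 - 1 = 27*c^2 - 30*c + 3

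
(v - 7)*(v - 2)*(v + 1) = v^3 - 8*v^2 + 5*v + 14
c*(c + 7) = c^2 + 7*c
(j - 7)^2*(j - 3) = j^3 - 17*j^2 + 91*j - 147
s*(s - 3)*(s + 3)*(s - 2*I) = s^4 - 2*I*s^3 - 9*s^2 + 18*I*s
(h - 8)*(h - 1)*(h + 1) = h^3 - 8*h^2 - h + 8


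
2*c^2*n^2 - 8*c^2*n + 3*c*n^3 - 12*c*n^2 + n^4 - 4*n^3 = n*(c + n)*(2*c + n)*(n - 4)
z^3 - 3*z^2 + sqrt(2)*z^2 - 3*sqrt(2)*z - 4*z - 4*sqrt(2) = (z - 4)*(z + 1)*(z + sqrt(2))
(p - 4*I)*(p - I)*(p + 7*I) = p^3 + 2*I*p^2 + 31*p - 28*I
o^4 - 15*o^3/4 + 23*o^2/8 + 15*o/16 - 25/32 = (o - 5/2)*(o - 5/4)*(o - 1/2)*(o + 1/2)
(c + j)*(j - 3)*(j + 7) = c*j^2 + 4*c*j - 21*c + j^3 + 4*j^2 - 21*j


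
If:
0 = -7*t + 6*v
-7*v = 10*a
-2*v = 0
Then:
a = 0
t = 0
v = 0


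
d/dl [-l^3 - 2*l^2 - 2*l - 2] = -3*l^2 - 4*l - 2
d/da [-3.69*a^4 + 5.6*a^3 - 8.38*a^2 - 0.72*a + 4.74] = -14.76*a^3 + 16.8*a^2 - 16.76*a - 0.72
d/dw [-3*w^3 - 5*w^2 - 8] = w*(-9*w - 10)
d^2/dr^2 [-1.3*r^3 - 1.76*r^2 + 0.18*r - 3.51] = -7.8*r - 3.52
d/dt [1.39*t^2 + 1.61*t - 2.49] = 2.78*t + 1.61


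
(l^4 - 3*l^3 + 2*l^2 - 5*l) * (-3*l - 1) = -3*l^5 + 8*l^4 - 3*l^3 + 13*l^2 + 5*l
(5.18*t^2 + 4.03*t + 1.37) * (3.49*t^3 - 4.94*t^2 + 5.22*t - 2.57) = 18.0782*t^5 - 11.5245*t^4 + 11.9127*t^3 + 0.956200000000003*t^2 - 3.2057*t - 3.5209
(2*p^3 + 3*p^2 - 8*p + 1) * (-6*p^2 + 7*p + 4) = -12*p^5 - 4*p^4 + 77*p^3 - 50*p^2 - 25*p + 4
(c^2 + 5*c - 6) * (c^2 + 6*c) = c^4 + 11*c^3 + 24*c^2 - 36*c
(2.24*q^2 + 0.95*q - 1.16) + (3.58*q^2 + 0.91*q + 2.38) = 5.82*q^2 + 1.86*q + 1.22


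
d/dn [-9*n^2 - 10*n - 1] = -18*n - 10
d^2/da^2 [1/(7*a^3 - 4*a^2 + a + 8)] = 2*((4 - 21*a)*(7*a^3 - 4*a^2 + a + 8) + (21*a^2 - 8*a + 1)^2)/(7*a^3 - 4*a^2 + a + 8)^3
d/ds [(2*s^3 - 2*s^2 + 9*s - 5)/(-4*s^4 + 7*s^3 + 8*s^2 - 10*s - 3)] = (8*s^6 - 16*s^5 + 138*s^4 - 246*s^3 + 35*s^2 + 92*s - 77)/(16*s^8 - 56*s^7 - 15*s^6 + 192*s^5 - 52*s^4 - 202*s^3 + 52*s^2 + 60*s + 9)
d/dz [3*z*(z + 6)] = 6*z + 18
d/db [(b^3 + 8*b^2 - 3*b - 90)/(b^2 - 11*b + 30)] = (b^4 - 22*b^3 + 5*b^2 + 660*b - 1080)/(b^4 - 22*b^3 + 181*b^2 - 660*b + 900)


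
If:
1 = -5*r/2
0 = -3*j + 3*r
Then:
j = -2/5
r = -2/5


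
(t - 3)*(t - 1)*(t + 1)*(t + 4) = t^4 + t^3 - 13*t^2 - t + 12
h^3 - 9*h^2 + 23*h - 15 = (h - 5)*(h - 3)*(h - 1)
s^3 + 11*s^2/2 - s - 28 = (s - 2)*(s + 7/2)*(s + 4)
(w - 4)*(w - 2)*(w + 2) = w^3 - 4*w^2 - 4*w + 16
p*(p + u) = p^2 + p*u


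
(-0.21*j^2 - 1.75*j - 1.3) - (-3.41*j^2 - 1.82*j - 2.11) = 3.2*j^2 + 0.0700000000000001*j + 0.81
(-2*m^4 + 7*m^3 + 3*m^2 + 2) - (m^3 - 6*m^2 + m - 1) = -2*m^4 + 6*m^3 + 9*m^2 - m + 3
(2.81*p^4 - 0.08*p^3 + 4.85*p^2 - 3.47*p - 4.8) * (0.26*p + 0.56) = 0.7306*p^5 + 1.5528*p^4 + 1.2162*p^3 + 1.8138*p^2 - 3.1912*p - 2.688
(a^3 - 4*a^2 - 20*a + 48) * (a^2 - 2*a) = a^5 - 6*a^4 - 12*a^3 + 88*a^2 - 96*a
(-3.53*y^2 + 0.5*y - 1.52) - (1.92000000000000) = -3.53*y^2 + 0.5*y - 3.44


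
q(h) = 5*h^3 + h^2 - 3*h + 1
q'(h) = 15*h^2 + 2*h - 3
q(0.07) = 0.80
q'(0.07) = -2.79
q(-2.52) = -65.10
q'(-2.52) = 87.22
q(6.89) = 1663.22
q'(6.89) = 722.86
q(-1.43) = -7.29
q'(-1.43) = 24.81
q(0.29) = 0.34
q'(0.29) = -1.16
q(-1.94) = -25.92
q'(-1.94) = 49.57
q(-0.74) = 1.74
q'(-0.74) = 3.73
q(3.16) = 159.28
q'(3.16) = 153.10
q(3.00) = 136.00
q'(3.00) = 138.00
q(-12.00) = -8459.00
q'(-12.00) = 2133.00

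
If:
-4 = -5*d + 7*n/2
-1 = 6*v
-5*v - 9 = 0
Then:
No Solution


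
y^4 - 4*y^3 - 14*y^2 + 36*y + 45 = (y - 5)*(y - 3)*(y + 1)*(y + 3)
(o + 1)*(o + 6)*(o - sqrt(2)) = o^3 - sqrt(2)*o^2 + 7*o^2 - 7*sqrt(2)*o + 6*o - 6*sqrt(2)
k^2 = k^2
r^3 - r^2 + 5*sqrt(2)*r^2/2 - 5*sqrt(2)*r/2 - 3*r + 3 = (r - 1)*(r - sqrt(2)/2)*(r + 3*sqrt(2))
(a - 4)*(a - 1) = a^2 - 5*a + 4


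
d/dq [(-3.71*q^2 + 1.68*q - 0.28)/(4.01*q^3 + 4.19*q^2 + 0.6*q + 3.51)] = (14.8771*q^4 - 13.4736*q^3 - 5.8968*q^2 - 23.6978*q + 6.0648)/(16.0801*q^6 + 33.6038*q^5 + 22.3681*q^4 + 33.1782*q^3 + 29.7738*q^2 + 4.212*q + 12.3201)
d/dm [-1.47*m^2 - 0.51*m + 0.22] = -2.94*m - 0.51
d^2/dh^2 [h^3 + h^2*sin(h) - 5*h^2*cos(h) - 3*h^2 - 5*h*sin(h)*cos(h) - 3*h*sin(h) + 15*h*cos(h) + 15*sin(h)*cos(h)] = -h^2*sin(h) + 5*h^2*cos(h) + 23*h*sin(h) + 10*h*sin(2*h) - 11*h*cos(h) + 6*h - 28*sin(h) - 30*sin(2*h) - 16*cos(h) - 10*cos(2*h) - 6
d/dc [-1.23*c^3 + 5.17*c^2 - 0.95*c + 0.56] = -3.69*c^2 + 10.34*c - 0.95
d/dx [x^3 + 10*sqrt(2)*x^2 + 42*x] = 3*x^2 + 20*sqrt(2)*x + 42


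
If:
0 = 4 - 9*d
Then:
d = 4/9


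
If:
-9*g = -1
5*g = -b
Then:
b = -5/9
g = 1/9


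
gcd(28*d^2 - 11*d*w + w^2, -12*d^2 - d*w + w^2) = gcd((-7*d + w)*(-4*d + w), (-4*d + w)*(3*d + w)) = -4*d + w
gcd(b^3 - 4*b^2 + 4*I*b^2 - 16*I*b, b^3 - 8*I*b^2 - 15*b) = b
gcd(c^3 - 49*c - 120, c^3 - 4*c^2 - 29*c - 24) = c^2 - 5*c - 24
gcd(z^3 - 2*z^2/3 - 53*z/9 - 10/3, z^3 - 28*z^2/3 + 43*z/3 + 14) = z^2 - 7*z/3 - 2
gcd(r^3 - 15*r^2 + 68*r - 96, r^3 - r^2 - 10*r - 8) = r - 4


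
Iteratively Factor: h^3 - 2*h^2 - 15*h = (h)*(h^2 - 2*h - 15) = h*(h - 5)*(h + 3)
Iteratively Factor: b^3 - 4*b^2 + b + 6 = (b - 2)*(b^2 - 2*b - 3) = (b - 3)*(b - 2)*(b + 1)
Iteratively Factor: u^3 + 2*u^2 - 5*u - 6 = (u - 2)*(u^2 + 4*u + 3) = (u - 2)*(u + 1)*(u + 3)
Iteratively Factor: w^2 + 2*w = (w + 2)*(w)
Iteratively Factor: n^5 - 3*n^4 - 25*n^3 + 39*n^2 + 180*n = (n + 3)*(n^4 - 6*n^3 - 7*n^2 + 60*n) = (n + 3)^2*(n^3 - 9*n^2 + 20*n) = (n - 5)*(n + 3)^2*(n^2 - 4*n) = (n - 5)*(n - 4)*(n + 3)^2*(n)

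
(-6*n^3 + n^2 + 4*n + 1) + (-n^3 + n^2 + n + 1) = -7*n^3 + 2*n^2 + 5*n + 2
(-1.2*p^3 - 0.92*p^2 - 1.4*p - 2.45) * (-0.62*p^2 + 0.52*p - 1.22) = 0.744*p^5 - 0.0536*p^4 + 1.8536*p^3 + 1.9134*p^2 + 0.434*p + 2.989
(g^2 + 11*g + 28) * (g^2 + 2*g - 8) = g^4 + 13*g^3 + 42*g^2 - 32*g - 224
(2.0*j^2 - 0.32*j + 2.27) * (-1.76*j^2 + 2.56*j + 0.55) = -3.52*j^4 + 5.6832*j^3 - 3.7144*j^2 + 5.6352*j + 1.2485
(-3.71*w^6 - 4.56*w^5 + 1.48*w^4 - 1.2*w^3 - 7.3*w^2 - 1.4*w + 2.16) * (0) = 0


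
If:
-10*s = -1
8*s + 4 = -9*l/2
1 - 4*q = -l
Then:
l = -16/15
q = -1/60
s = 1/10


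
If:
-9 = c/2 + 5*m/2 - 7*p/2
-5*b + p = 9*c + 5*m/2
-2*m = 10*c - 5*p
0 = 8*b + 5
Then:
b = -5/8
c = 1787/1708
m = -3415/1708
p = 552/427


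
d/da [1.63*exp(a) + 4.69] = 1.63*exp(a)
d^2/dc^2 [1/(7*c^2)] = 6/(7*c^4)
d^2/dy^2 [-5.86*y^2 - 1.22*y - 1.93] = -11.7200000000000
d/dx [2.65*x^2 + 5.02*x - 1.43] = 5.3*x + 5.02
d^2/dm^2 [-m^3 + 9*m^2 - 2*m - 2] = 18 - 6*m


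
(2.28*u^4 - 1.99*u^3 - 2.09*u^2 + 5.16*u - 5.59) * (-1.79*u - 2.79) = -4.0812*u^5 - 2.7991*u^4 + 9.2932*u^3 - 3.4053*u^2 - 4.3903*u + 15.5961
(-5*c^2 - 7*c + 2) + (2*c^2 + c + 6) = -3*c^2 - 6*c + 8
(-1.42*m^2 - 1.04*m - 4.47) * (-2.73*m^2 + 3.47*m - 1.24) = 3.8766*m^4 - 2.0882*m^3 + 10.3551*m^2 - 14.2213*m + 5.5428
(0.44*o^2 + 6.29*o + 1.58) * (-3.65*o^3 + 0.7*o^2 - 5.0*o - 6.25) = -1.606*o^5 - 22.6505*o^4 - 3.564*o^3 - 33.094*o^2 - 47.2125*o - 9.875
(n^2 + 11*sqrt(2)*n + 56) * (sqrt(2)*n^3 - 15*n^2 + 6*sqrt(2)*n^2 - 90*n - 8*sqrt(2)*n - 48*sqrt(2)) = sqrt(2)*n^5 + 7*n^4 + 6*sqrt(2)*n^4 - 117*sqrt(2)*n^3 + 42*n^3 - 1016*n^2 - 702*sqrt(2)*n^2 - 6096*n - 448*sqrt(2)*n - 2688*sqrt(2)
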